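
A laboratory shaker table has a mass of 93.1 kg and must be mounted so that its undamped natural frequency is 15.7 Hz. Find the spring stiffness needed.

ω_n = 2πf_n = 2π × 15.7 = 98.65 rad/s.
k = m·ω_n² = 93.1 × 98.65² = 93.1 × 9731 = 906000 N/m.

906000 N/m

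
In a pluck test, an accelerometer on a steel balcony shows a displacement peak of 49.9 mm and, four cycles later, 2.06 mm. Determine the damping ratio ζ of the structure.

Logarithmic decrement δ = (1/n)·ln(x₀/x_n) = (1/4)·ln(49.9/2.06) = (1/4)·ln(24.22) = 0.7968.
ζ = δ/√(4π² + δ²) = 0.7968/√(39.48 + 0.635) = 0.7968/6.334 = 0.1258.

0.126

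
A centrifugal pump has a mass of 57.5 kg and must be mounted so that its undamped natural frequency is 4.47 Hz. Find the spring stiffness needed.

45400 N/m

ω_n = 2πf_n = 2π × 4.47 = 28.09 rad/s.
k = m·ω_n² = 57.5 × 28.09² = 57.5 × 788.8 = 45360 N/m.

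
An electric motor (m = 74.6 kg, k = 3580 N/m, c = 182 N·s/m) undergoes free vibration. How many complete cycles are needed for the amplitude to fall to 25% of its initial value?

ζ = c/(2√(km)) = 182/(2√(3580 × 74.6)) = 182/1034 = 0.1761.
Logarithmic decrement δ = 2πζ/√(1 − ζ²) = 2π × 0.1761/√(1 − 0.0310) = 1.124.
x_n/x₀ = e^(−nδ) ≤ 0.25; take ln: n ≥ ln(1/0.25)/δ = 1.386/1.124 = 1.233.
So 2 complete cycles are required.

2 cycles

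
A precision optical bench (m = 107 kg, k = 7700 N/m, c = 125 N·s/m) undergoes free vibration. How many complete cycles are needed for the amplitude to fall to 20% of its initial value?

ζ = c/(2√(km)) = 125/(2√(7700 × 107)) = 125/1815 = 0.06886.
Logarithmic decrement δ = 2πζ/√(1 − ζ²) = 2π × 0.06886/√(1 − 0.00474) = 0.4337.
x_n/x₀ = e^(−nδ) ≤ 0.2; take ln: n ≥ ln(1/0.2)/δ = 1.609/0.4337 = 3.711.
So 4 complete cycles are required.

4 cycles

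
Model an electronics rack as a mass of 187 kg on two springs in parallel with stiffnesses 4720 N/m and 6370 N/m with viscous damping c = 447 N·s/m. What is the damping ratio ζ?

0.155

Parallel springs add: k_eq = 4720 + 6370 = 11090 N/m.
ω_n = √(k_eq/m) = √(11090/187) = 7.701 rad/s.
Critical damping c_c = 2√(k_eq·m) = 2√(11090 × 187) = 2880 N·s/m, so ζ = c/c_c = 447/2880 = 0.1552.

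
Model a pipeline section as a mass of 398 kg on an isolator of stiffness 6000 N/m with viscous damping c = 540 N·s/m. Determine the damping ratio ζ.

ω_n = √(k/m) = √(6000/398) = 3.883 rad/s.
Critical damping c_c = 2√(k·m) = 2√(6000 × 398) = 3091 N·s/m, so ζ = c/c_c = 540/3091 = 0.1747.

0.175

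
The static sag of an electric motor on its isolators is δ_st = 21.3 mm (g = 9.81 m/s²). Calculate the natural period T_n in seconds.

ω_n = √(g/δ_st) = √(9.81/0.0213) = √460.6 = 21.46 rad/s.
T_n = 2π/ω_n = 6.283/21.46 = 0.2928 s.

0.293 s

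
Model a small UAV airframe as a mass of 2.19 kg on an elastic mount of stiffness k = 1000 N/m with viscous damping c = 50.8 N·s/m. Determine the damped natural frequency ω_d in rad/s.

17.9 rad/s

ω_n = √(k/m) = √(1000/2.19) = 21.37 rad/s.
Critical damping c_c = 2√(k·m) = 2√(1000 × 2.19) = 93.59 N·s/m, so ζ = c/c_c = 50.8/93.59 = 0.5428.
ω_d = ω_n√(1 − ζ²) = 21.37 × √(1 − 0.295) = 17.95 rad/s.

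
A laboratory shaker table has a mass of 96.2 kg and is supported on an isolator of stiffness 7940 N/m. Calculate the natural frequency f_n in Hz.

ω_n = √(k/m) = √(7940/96.2) = √82.54 = 9.085 rad/s.
f_n = ω_n/(2π) = 9.085/6.283 = 1.446 Hz.

1.45 Hz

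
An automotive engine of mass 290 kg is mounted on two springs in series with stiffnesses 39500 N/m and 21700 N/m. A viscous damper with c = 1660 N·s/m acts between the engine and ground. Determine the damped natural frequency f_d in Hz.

Series springs: 1/k_eq = 1/39500 + 1/21700 = 7.140×10^-5, so k_eq = 14010 N/m.
ω_n = √(k_eq/m) = √(14010/290) = 6.950 rad/s.
Critical damping c_c = 2√(k_eq·m) = 2√(14010 × 290) = 4031 N·s/m, so ζ = c/c_c = 1660/4031 = 0.4118.
ω_d = ω_n√(1 − ζ²) = 6.950 × √(1 − 0.170) = 6.333 rad/s.
f_d = ω_d/(2π) = 1.008 Hz.

1.01 Hz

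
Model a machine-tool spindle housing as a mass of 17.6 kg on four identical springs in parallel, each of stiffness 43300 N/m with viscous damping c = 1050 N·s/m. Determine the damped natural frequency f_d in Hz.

15.1 Hz

Parallel springs add: k_eq = 4 × 43300 = 173200 N/m.
ω_n = √(k_eq/m) = √(173200/17.6) = 99.20 rad/s.
Critical damping c_c = 2√(k_eq·m) = 2√(173200 × 17.6) = 3492 N·s/m, so ζ = c/c_c = 1050/3492 = 0.3007.
ω_d = ω_n√(1 − ζ²) = 99.20 × √(1 − 0.0904) = 94.61 rad/s.
f_d = ω_d/(2π) = 15.06 Hz.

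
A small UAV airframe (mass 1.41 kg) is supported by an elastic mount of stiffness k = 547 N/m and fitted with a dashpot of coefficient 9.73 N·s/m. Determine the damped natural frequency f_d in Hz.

3.09 Hz

ω_n = √(k/m) = √(547.0/1.41) = 19.70 rad/s.
Critical damping c_c = 2√(k·m) = 2√(547.0 × 1.41) = 55.54 N·s/m, so ζ = c/c_c = 9.73/55.54 = 0.1752.
ω_d = ω_n√(1 − ζ²) = 19.70 × √(1 − 0.0307) = 19.39 rad/s.
f_d = ω_d/(2π) = 3.086 Hz.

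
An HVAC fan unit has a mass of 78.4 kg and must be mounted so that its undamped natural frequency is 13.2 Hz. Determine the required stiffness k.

ω_n = 2πf_n = 2π × 13.2 = 82.94 rad/s.
k = m·ω_n² = 78.4 × 82.94² = 78.4 × 6879 = 539300 N/m.

539000 N/m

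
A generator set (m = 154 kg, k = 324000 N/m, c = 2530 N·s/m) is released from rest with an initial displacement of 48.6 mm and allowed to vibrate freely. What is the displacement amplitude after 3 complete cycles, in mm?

1.57 mm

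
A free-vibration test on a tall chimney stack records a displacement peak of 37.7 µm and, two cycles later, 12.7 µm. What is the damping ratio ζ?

0.0863

Logarithmic decrement δ = (1/n)·ln(x₀/x_n) = (1/2)·ln(37.7/12.7) = (1/2)·ln(2.969) = 0.5440.
ζ = δ/√(4π² + δ²) = 0.5440/√(39.48 + 0.296) = 0.5440/6.307 = 0.08626.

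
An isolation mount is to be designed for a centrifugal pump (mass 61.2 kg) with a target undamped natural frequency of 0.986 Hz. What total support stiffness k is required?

2350 N/m

ω_n = 2πf_n = 2π × 0.986 = 6.195 rad/s.
k = m·ω_n² = 61.2 × 6.195² = 61.2 × 38.38 = 2349 N/m.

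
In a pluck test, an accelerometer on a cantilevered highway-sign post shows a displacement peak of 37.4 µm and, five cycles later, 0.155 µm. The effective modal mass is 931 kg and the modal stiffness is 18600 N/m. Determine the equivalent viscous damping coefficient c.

1430 N·s/m

Logarithmic decrement δ = (1/n)·ln(x₀/x_n) = (1/5)·ln(37.4/0.155) = (1/5)·ln(241.3) = 1.097.
ζ = δ/√(4π² + δ²) = 1.097/√(39.48 + 1.20) = 1.097/6.378 = 0.1720.
c = ζ · 2√(km) = 0.1720 × 2√(18600 × 931) = 0.1720 × 8323 = 1432 N·s/m.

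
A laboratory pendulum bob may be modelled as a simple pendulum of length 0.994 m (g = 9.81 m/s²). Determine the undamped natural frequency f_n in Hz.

0.500 Hz

For a simple pendulum ω_n = √(g/L) = √(9.81/0.994) = √9.869 = 3.142 rad/s.
f_n = ω_n/(2π) = 3.142/6.283 = 0.5000 Hz.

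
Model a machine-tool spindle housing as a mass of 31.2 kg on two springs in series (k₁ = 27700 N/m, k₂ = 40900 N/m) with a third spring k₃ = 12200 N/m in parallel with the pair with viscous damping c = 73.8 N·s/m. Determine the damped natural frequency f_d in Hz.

Series pair: k_s = k₁k₂/(k₁+k₂) = (27700)(40900)/(27700 + 40900) = 16520 N/m. In parallel with k₃: k_eq = 16520 + 12200 = 28720 N/m.
ω_n = √(k_eq/m) = √(28720/31.2) = 30.34 rad/s.
Critical damping c_c = 2√(k_eq·m) = 2√(28720 × 31.2) = 1893 N·s/m, so ζ = c/c_c = 73.8/1893 = 0.03898.
ω_d = ω_n√(1 − ζ²) = 30.34 × √(1 − 0.00152) = 30.31 rad/s.
f_d = ω_d/(2π) = 4.825 Hz.

4.82 Hz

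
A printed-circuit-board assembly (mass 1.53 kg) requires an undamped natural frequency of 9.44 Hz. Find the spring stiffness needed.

5380 N/m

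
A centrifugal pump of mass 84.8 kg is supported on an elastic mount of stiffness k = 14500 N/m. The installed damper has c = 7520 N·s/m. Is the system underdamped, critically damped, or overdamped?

c_c = 2√(k·m) = 2218 N·s/m; ζ = c/c_c = 7520/2218 = 3.39.
Since ζ > 1 the system is overdamped.

overdamped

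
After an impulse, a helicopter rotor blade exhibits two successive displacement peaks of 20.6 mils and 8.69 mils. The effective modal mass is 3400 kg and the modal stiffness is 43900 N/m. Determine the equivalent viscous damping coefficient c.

3330 N·s/m

Logarithmic decrement δ = (1/n)·ln(x₀/x_n) = (1/1)·ln(20.6/8.69) = (1/1)·ln(2.371) = 0.8631.
ζ = δ/√(4π² + δ²) = 0.8631/√(39.48 + 0.745) = 0.8631/6.342 = 0.1361.
c = ζ · 2√(km) = 0.1361 × 2√(43900 × 3400) = 0.1361 × 24430 = 3325 N·s/m.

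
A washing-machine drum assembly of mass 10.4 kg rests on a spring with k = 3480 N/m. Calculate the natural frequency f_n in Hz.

2.91 Hz

ω_n = √(k/m) = √(3480/10.4) = √334.6 = 18.29 rad/s.
f_n = ω_n/(2π) = 18.29/6.283 = 2.911 Hz.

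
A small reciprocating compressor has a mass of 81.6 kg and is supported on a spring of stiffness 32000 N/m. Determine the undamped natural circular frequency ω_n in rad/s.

ω_n = √(k/m) = √(32000/81.6) = √392.2 = 19.80 rad/s.

19.8 rad/s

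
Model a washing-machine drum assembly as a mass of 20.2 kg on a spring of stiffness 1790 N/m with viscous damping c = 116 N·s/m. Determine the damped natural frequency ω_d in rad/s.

8.96 rad/s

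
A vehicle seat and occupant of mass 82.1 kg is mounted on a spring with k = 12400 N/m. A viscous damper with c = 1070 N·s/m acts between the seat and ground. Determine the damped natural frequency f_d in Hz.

1.66 Hz

ω_n = √(k/m) = √(12400/82.1) = 12.29 rad/s.
Critical damping c_c = 2√(k·m) = 2√(12400 × 82.1) = 2018 N·s/m, so ζ = c/c_c = 1070/2018 = 0.5302.
ω_d = ω_n√(1 − ζ²) = 12.29 × √(1 − 0.281) = 10.42 rad/s.
f_d = ω_d/(2π) = 1.658 Hz.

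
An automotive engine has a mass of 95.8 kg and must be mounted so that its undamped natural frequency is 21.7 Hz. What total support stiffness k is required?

1780000 N/m

ω_n = 2πf_n = 2π × 21.7 = 136.3 rad/s.
k = m·ω_n² = 95.8 × 136.3² = 95.8 × 18590 = 1781000 N/m.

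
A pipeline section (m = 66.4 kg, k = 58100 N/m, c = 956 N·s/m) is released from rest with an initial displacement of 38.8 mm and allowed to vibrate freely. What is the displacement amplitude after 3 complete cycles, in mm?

0.343 mm

ζ = c/(2√(km)) = 956/(2√(58100 × 66.4)) = 956/3928 = 0.2434.
Logarithmic decrement δ = 2πζ/√(1 − ζ²) = 2π × 0.2434/√(1 − 0.0592) = 1.576.
After n cycles, x_n/x₀ = e^(−nδ), so x_3 = 38.8 × e^(−3 × 1.576) = 38.8 × 0.008831 = 0.3426 mm.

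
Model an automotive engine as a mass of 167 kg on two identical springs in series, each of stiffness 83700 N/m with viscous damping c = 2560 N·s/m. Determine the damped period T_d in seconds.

Series springs: 1/k_eq = 2/83700, so k_eq = 83700/2 = 41850 N/m.
ω_n = √(k_eq/m) = √(41850/167) = 15.83 rad/s.
Critical damping c_c = 2√(k_eq·m) = 2√(41850 × 167) = 5287 N·s/m, so ζ = c/c_c = 2560/5287 = 0.4842.
ω_d = ω_n√(1 − ζ²) = 15.83 × √(1 − 0.234) = 13.85 rad/s.
T_d = 2π/ω_d = 0.4536 s.

0.454 s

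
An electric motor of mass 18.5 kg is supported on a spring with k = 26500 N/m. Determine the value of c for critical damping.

1400 N·s/m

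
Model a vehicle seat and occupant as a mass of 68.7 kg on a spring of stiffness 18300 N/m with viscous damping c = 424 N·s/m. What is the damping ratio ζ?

0.189

ω_n = √(k/m) = √(18300/68.7) = 16.32 rad/s.
Critical damping c_c = 2√(k·m) = 2√(18300 × 68.7) = 2243 N·s/m, so ζ = c/c_c = 424/2243 = 0.1891.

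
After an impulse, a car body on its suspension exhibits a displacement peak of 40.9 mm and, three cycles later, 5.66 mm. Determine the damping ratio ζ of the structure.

0.104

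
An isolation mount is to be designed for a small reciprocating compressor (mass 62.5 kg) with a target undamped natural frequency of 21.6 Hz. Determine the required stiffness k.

ω_n = 2πf_n = 2π × 21.6 = 135.7 rad/s.
k = m·ω_n² = 62.5 × 135.7² = 62.5 × 18420 = 1151000 N/m.

1150000 N/m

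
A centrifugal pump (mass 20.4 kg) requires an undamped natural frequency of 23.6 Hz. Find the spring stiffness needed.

449000 N/m

ω_n = 2πf_n = 2π × 23.6 = 148.3 rad/s.
k = m·ω_n² = 20.4 × 148.3² = 20.4 × 21990 = 448600 N/m.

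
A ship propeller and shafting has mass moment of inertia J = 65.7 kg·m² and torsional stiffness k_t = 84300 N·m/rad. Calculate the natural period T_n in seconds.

0.175 s

ω_n = √(k_t/J) = √(84300/65.7) = √1283 = 35.82 rad/s.
T_n = 2π/ω_n = 6.283/35.82 = 0.1754 s.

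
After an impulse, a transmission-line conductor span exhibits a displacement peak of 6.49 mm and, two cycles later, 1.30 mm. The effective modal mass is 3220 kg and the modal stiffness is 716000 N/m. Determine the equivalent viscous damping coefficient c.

12200 N·s/m

Logarithmic decrement δ = (1/n)·ln(x₀/x_n) = (1/2)·ln(6.49/1.30) = (1/2)·ln(4.992) = 0.8039.
ζ = δ/√(4π² + δ²) = 0.8039/√(39.48 + 0.646) = 0.8039/6.334 = 0.1269.
c = ζ · 2√(km) = 0.1269 × 2√(716000 × 3220) = 0.1269 × 96030 = 12190 N·s/m.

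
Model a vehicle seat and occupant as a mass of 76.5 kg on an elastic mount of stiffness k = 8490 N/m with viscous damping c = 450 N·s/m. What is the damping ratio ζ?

ω_n = √(k/m) = √(8490/76.5) = 10.53 rad/s.
Critical damping c_c = 2√(k·m) = 2√(8490 × 76.5) = 1612 N·s/m, so ζ = c/c_c = 450/1612 = 0.2792.

0.279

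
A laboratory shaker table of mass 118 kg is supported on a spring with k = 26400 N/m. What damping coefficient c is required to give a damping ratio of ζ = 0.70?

2470 N·s/m

c_c = 2√(k·m) = 2√(26400 × 118) = 3530 N·s/m.
c = ζ·c_c = 0.70 × 3530 = 2471 N·s/m.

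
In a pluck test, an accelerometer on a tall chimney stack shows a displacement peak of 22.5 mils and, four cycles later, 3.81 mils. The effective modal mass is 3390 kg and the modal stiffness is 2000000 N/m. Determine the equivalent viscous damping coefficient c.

11600 N·s/m

Logarithmic decrement δ = (1/n)·ln(x₀/x_n) = (1/4)·ln(22.5/3.81) = (1/4)·ln(5.906) = 0.4440.
ζ = δ/√(4π² + δ²) = 0.4440/√(39.48 + 0.197) = 0.4440/6.299 = 0.07048.
c = ζ · 2√(km) = 0.07048 × 2√(2000000 × 3390) = 0.07048 × 164700 = 11610 N·s/m.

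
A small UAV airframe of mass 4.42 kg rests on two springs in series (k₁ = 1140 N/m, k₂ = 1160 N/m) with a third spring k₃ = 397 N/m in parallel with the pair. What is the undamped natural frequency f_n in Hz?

Series pair: k_s = k₁k₂/(k₁+k₂) = (1140)(1160)/(1140 + 1160) = 575.0 N/m. In parallel with k₃: k_eq = 575.0 + 397 = 972.0 N/m.
ω_n = √(k_eq/m) = √(972.0/4.42) = √219.9 = 14.83 rad/s.
f_n = ω_n/(2π) = 14.83/6.283 = 2.360 Hz.

2.36 Hz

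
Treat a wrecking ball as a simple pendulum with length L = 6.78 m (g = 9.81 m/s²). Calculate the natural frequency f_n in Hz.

For a simple pendulum ω_n = √(g/L) = √(9.81/6.78) = √1.447 = 1.203 rad/s.
f_n = ω_n/(2π) = 1.203/6.283 = 0.1914 Hz.

0.191 Hz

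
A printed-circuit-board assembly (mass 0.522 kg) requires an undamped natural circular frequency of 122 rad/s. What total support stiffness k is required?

7770 N/m

k = m·ω_n² = 0.522 × 122.0² = 0.522 × 14880 = 7769 N/m.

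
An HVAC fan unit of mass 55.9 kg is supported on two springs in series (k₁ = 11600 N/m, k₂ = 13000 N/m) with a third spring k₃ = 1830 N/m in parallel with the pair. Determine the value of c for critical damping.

1330 N·s/m

Series pair: k_s = k₁k₂/(k₁+k₂) = (11600)(13000)/(11600 + 13000) = 6130 N/m. In parallel with k₃: k_eq = 6130 + 1830 = 7960 N/m.
c_c = 2√(k_eq·m) = 2√(7960 × 55.9) = 2 × 667.1 = 1334 N·s/m.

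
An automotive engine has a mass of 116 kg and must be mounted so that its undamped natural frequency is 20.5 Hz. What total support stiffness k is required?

ω_n = 2πf_n = 2π × 20.5 = 128.8 rad/s.
k = m·ω_n² = 116 × 128.8² = 116 × 16590 = 1925000 N/m.

1920000 N/m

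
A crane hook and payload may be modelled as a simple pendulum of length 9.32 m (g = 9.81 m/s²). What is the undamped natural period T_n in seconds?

For a simple pendulum ω_n = √(g/L) = √(9.81/9.32) = √1.053 = 1.026 rad/s.
T_n = 2π/ω_n = 6.283/1.026 = 6.124 s.

6.12 s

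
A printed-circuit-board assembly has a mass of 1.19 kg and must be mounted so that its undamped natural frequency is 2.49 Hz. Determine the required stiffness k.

291 N/m

ω_n = 2πf_n = 2π × 2.49 = 15.65 rad/s.
k = m·ω_n² = 1.19 × 15.65² = 1.19 × 244.8 = 291.3 N/m.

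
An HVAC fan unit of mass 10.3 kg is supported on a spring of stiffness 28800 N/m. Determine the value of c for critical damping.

c_c = 2√(k·m) = 2√(28800 × 10.3) = 2 × 544.6 = 1089 N·s/m.

1090 N·s/m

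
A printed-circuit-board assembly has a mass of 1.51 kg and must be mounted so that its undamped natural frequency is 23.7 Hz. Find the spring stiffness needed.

33500 N/m

ω_n = 2πf_n = 2π × 23.7 = 148.9 rad/s.
k = m·ω_n² = 1.51 × 148.9² = 1.51 × 22170 = 33480 N/m.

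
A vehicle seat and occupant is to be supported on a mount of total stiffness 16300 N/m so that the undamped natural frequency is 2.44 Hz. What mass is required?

69.4 kg

ω_n = 2πf_n = 2π × 2.44 = 15.33 rad/s.
m = k/ω_n² = 16300/15.33² = 16300/235.0 = 69.35 kg.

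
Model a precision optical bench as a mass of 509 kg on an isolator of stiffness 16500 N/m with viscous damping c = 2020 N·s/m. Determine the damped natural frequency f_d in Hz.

0.849 Hz

ω_n = √(k/m) = √(16500/509) = 5.694 rad/s.
Critical damping c_c = 2√(k·m) = 2√(16500 × 509) = 5796 N·s/m, so ζ = c/c_c = 2020/5796 = 0.3485.
ω_d = ω_n√(1 − ζ²) = 5.694 × √(1 − 0.121) = 5.337 rad/s.
f_d = ω_d/(2π) = 0.8493 Hz.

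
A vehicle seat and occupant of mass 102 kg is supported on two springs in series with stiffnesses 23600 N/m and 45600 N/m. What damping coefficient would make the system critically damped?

2520 N·s/m

Series springs: 1/k_eq = 1/23600 + 1/45600 = 6.430×10^-5, so k_eq = 15550 N/m.
c_c = 2√(k_eq·m) = 2√(15550 × 102) = 2 × 1259 = 2519 N·s/m.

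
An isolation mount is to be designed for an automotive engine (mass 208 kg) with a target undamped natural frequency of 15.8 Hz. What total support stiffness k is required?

2050000 N/m

ω_n = 2πf_n = 2π × 15.8 = 99.27 rad/s.
k = m·ω_n² = 208 × 99.27² = 208 × 9855 = 2050000 N/m.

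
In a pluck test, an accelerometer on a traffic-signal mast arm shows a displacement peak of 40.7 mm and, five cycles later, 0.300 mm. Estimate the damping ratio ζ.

Logarithmic decrement δ = (1/n)·ln(x₀/x_n) = (1/5)·ln(40.7/0.300) = (1/5)·ln(135.7) = 0.9820.
ζ = δ/√(4π² + δ²) = 0.9820/√(39.48 + 0.964) = 0.9820/6.359 = 0.1544.

0.154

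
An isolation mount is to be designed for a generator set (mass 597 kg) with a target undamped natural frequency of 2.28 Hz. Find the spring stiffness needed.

123000 N/m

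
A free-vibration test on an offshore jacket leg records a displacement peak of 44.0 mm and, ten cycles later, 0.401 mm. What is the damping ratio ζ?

Logarithmic decrement δ = (1/n)·ln(x₀/x_n) = (1/10)·ln(44.0/0.401) = (1/10)·ln(109.7) = 0.4698.
ζ = δ/√(4π² + δ²) = 0.4698/√(39.48 + 0.221) = 0.4698/6.301 = 0.07456.

0.0746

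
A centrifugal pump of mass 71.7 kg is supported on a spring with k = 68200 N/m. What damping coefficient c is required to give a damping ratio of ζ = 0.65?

c_c = 2√(k·m) = 2√(68200 × 71.7) = 4423 N·s/m.
c = ζ·c_c = 0.65 × 4423 = 2875 N·s/m.

2870 N·s/m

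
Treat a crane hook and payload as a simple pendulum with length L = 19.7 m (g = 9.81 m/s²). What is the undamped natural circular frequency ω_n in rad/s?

For a simple pendulum ω_n = √(g/L) = √(9.81/19.7) = √0.4980 = 0.7057 rad/s.

0.706 rad/s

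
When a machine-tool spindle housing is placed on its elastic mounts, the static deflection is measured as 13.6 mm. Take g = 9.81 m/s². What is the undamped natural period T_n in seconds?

0.234 s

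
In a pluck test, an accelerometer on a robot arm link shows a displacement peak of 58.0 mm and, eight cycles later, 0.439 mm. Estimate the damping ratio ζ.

0.0967

Logarithmic decrement δ = (1/n)·ln(x₀/x_n) = (1/8)·ln(58.0/0.439) = (1/8)·ln(132.1) = 0.6105.
ζ = δ/√(4π² + δ²) = 0.6105/√(39.48 + 0.373) = 0.6105/6.313 = 0.09670.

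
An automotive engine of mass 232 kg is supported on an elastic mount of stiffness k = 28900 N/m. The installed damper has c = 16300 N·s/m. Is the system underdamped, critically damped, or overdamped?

overdamped

c_c = 2√(k·m) = 5179 N·s/m; ζ = c/c_c = 16300/5179 = 3.15.
Since ζ > 1 the system is overdamped.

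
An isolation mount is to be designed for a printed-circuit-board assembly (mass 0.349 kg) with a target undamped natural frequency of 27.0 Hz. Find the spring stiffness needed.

10000 N/m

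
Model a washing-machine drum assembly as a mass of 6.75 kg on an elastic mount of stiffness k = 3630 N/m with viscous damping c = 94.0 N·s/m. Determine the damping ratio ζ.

0.300

ω_n = √(k/m) = √(3630/6.75) = 23.19 rad/s.
Critical damping c_c = 2√(k·m) = 2√(3630 × 6.75) = 313.1 N·s/m, so ζ = c/c_c = 94.0/313.1 = 0.3003.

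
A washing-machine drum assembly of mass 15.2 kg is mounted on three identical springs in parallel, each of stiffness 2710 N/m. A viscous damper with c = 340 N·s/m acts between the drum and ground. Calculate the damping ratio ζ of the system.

0.484

Parallel springs add: k_eq = 3 × 2710 = 8130 N/m.
ω_n = √(k_eq/m) = √(8130/15.2) = 23.13 rad/s.
Critical damping c_c = 2√(k_eq·m) = 2√(8130 × 15.2) = 703.1 N·s/m, so ζ = c/c_c = 340/703.1 = 0.4836.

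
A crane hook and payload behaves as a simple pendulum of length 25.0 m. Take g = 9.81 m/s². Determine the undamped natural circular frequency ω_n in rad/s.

0.626 rad/s

For a simple pendulum ω_n = √(g/L) = √(9.81/25.0) = √0.3924 = 0.6264 rad/s.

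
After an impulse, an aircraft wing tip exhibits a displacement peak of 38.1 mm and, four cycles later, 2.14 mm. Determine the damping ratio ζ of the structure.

0.114

Logarithmic decrement δ = (1/n)·ln(x₀/x_n) = (1/4)·ln(38.1/2.14) = (1/4)·ln(17.80) = 0.7199.
ζ = δ/√(4π² + δ²) = 0.7199/√(39.48 + 0.518) = 0.7199/6.324 = 0.1138.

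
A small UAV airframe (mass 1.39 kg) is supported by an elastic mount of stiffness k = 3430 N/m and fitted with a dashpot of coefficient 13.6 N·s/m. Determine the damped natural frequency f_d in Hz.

ω_n = √(k/m) = √(3430/1.39) = 49.68 rad/s.
Critical damping c_c = 2√(k·m) = 2√(3430 × 1.39) = 138.1 N·s/m, so ζ = c/c_c = 13.6/138.1 = 0.09848.
ω_d = ω_n√(1 − ζ²) = 49.68 × √(1 − 0.00970) = 49.43 rad/s.
f_d = ω_d/(2π) = 7.868 Hz.

7.87 Hz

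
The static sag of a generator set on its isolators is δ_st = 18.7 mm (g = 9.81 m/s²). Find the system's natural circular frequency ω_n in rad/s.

22.9 rad/s

ω_n = √(g/δ_st) = √(9.81/0.0187) = √524.6 = 22.90 rad/s.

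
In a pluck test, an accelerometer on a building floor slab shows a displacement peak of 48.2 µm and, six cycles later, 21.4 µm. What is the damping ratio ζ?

Logarithmic decrement δ = (1/n)·ln(x₀/x_n) = (1/6)·ln(48.2/21.4) = (1/6)·ln(2.252) = 0.1353.
ζ = δ/√(4π² + δ²) = 0.1353/√(39.48 + 0.0183) = 0.1353/6.285 = 0.02153.

0.0215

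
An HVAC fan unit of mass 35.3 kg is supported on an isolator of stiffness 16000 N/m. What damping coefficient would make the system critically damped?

1500 N·s/m

c_c = 2√(k·m) = 2√(16000 × 35.3) = 2 × 751.5 = 1503 N·s/m.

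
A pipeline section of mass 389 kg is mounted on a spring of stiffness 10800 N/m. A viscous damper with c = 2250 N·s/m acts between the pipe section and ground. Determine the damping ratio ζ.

0.549

ω_n = √(k/m) = √(10800/389) = 5.269 rad/s.
Critical damping c_c = 2√(k·m) = 2√(10800 × 389) = 4099 N·s/m, so ζ = c/c_c = 2250/4099 = 0.5489.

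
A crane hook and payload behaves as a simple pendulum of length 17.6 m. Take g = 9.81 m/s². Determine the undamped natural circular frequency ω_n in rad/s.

For a simple pendulum ω_n = √(g/L) = √(9.81/17.6) = √0.5574 = 0.7466 rad/s.

0.747 rad/s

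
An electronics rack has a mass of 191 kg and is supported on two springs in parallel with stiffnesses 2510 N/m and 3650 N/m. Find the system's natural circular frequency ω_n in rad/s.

5.68 rad/s

Parallel springs add: k_eq = 2510 + 3650 = 6160 N/m.
ω_n = √(k_eq/m) = √(6160/191) = √32.25 = 5.679 rad/s.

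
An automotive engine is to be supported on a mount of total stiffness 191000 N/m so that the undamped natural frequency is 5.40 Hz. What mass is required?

166 kg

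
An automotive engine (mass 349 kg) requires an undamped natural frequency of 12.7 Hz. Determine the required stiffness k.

2220000 N/m

ω_n = 2πf_n = 2π × 12.7 = 79.80 rad/s.
k = m·ω_n² = 349 × 79.80² = 349 × 6367 = 2222000 N/m.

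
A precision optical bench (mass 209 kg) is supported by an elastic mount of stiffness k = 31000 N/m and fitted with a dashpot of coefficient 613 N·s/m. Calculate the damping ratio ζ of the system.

ω_n = √(k/m) = √(31000/209) = 12.18 rad/s.
Critical damping c_c = 2√(k·m) = 2√(31000 × 209) = 5091 N·s/m, so ζ = c/c_c = 613/5091 = 0.1204.

0.120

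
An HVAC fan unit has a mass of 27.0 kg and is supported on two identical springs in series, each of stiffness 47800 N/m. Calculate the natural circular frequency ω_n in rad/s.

29.8 rad/s

Series springs: 1/k_eq = 2/47800, so k_eq = 47800/2 = 23900 N/m.
ω_n = √(k_eq/m) = √(23900/27.0) = √885.2 = 29.75 rad/s.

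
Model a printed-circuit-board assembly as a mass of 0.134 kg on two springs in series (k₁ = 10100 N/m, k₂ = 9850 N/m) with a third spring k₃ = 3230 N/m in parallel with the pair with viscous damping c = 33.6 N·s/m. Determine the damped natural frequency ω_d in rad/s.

214 rad/s

Series pair: k_s = k₁k₂/(k₁+k₂) = (10100)(9850)/(10100 + 9850) = 4987 N/m. In parallel with k₃: k_eq = 4987 + 3230 = 8217 N/m.
ω_n = √(k_eq/m) = √(8217/0.134) = 247.6 rad/s.
Critical damping c_c = 2√(k_eq·m) = 2√(8217 × 0.134) = 66.36 N·s/m, so ζ = c/c_c = 33.6/66.36 = 0.5063.
ω_d = ω_n√(1 − ζ²) = 247.6 × √(1 − 0.256) = 213.5 rad/s.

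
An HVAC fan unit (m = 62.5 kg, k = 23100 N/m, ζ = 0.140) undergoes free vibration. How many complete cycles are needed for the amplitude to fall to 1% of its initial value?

6 cycles

Logarithmic decrement δ = 2πζ/√(1 − ζ²) = 2π × 0.1400/√(1 − 0.0196) = 0.8884.
x_n/x₀ = e^(−nδ) ≤ 0.01; take ln: n ≥ ln(1/0.01)/δ = 4.605/0.8884 = 5.184.
So 6 complete cycles are required.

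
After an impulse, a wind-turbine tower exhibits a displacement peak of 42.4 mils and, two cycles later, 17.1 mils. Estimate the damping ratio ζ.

0.0721

Logarithmic decrement δ = (1/n)·ln(x₀/x_n) = (1/2)·ln(42.4/17.1) = (1/2)·ln(2.480) = 0.4540.
ζ = δ/√(4π² + δ²) = 0.4540/√(39.48 + 0.206) = 0.4540/6.300 = 0.07207.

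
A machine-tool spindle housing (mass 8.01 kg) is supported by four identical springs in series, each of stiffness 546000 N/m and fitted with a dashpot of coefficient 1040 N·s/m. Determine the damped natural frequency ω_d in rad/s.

Series springs: 1/k_eq = 4/546000, so k_eq = 546000/4 = 136500 N/m.
ω_n = √(k_eq/m) = √(136500/8.01) = 130.5 rad/s.
Critical damping c_c = 2√(k_eq·m) = 2√(136500 × 8.01) = 2091 N·s/m, so ζ = c/c_c = 1040/2091 = 0.4973.
ω_d = ω_n√(1 − ζ²) = 130.5 × √(1 − 0.247) = 113.3 rad/s.

113 rad/s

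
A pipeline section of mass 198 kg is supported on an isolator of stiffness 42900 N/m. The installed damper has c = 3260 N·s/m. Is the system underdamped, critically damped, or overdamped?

underdamped

c_c = 2√(k·m) = 5829 N·s/m; ζ = c/c_c = 3260/5829 = 0.559.
Since ζ < 1 the system is underdamped.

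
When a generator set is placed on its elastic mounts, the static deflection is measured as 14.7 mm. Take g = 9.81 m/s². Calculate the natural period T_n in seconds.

ω_n = √(g/δ_st) = √(9.81/0.0147) = √667.3 = 25.83 rad/s.
T_n = 2π/ω_n = 6.283/25.83 = 0.2432 s.

0.243 s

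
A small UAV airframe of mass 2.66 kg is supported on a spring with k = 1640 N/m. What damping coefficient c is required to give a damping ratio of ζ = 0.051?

6.74 N·s/m

c_c = 2√(k·m) = 2√(1640 × 2.66) = 132.1 N·s/m.
c = ζ·c_c = 0.051 × 132.1 = 6.737 N·s/m.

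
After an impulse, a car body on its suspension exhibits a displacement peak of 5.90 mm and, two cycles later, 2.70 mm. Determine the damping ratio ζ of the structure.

Logarithmic decrement δ = (1/n)·ln(x₀/x_n) = (1/2)·ln(5.90/2.70) = (1/2)·ln(2.185) = 0.3909.
ζ = δ/√(4π² + δ²) = 0.3909/√(39.48 + 0.153) = 0.3909/6.295 = 0.06209.

0.0621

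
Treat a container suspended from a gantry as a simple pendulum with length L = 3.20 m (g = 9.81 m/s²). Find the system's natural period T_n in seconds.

3.59 s

For a simple pendulum ω_n = √(g/L) = √(9.81/3.20) = √3.066 = 1.751 rad/s.
T_n = 2π/ω_n = 6.283/1.751 = 3.589 s.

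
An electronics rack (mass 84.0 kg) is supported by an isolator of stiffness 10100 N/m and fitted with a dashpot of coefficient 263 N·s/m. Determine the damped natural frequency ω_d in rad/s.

ω_n = √(k/m) = √(10100/84.0) = 10.97 rad/s.
Critical damping c_c = 2√(k·m) = 2√(10100 × 84.0) = 1842 N·s/m, so ζ = c/c_c = 263/1842 = 0.1428.
ω_d = ω_n√(1 − ζ²) = 10.97 × √(1 − 0.0204) = 10.85 rad/s.

10.9 rad/s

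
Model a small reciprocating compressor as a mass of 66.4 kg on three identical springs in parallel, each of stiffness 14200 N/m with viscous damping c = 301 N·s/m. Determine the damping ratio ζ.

Parallel springs add: k_eq = 3 × 14200 = 42600 N/m.
ω_n = √(k_eq/m) = √(42600/66.4) = 25.33 rad/s.
Critical damping c_c = 2√(k_eq·m) = 2√(42600 × 66.4) = 3364 N·s/m, so ζ = c/c_c = 301/3364 = 0.08948.

0.0895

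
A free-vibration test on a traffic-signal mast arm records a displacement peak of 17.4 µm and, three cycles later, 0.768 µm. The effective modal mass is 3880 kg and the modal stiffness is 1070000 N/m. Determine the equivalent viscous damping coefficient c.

21000 N·s/m

Logarithmic decrement δ = (1/n)·ln(x₀/x_n) = (1/3)·ln(17.4/0.768) = (1/3)·ln(22.66) = 1.040.
ζ = δ/√(4π² + δ²) = 1.040/√(39.48 + 1.08) = 1.040/6.369 = 0.1633.
c = ζ · 2√(km) = 0.1633 × 2√(1070000 × 3880) = 0.1633 × 128900 = 21050 N·s/m.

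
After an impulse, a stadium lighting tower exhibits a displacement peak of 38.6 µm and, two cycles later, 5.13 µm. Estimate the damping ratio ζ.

Logarithmic decrement δ = (1/n)·ln(x₀/x_n) = (1/2)·ln(38.6/5.13) = (1/2)·ln(7.524) = 1.009.
ζ = δ/√(4π² + δ²) = 1.009/√(39.48 + 1.02) = 1.009/6.364 = 0.1586.

0.159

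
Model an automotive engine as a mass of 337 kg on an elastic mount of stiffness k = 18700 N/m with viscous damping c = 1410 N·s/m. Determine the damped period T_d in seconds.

ω_n = √(k/m) = √(18700/337) = 7.449 rad/s.
Critical damping c_c = 2√(k·m) = 2√(18700 × 337) = 5021 N·s/m, so ζ = c/c_c = 1410/5021 = 0.2808.
ω_d = ω_n√(1 − ζ²) = 7.449 × √(1 − 0.0789) = 7.149 rad/s.
T_d = 2π/ω_d = 0.8788 s.

0.879 s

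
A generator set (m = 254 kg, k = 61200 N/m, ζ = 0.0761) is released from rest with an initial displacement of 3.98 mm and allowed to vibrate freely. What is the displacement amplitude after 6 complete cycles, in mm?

Logarithmic decrement δ = 2πζ/√(1 − ζ²) = 2π × 0.07610/√(1 − 0.00579) = 0.4795.
After n cycles, x_n/x₀ = e^(−nδ), so x_6 = 3.98 × e^(−6 × 0.4795) = 3.98 × 0.05629 = 0.2240 mm.

0.224 mm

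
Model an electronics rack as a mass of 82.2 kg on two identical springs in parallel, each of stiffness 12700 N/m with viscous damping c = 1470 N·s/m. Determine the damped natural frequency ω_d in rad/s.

15.1 rad/s

Parallel springs add: k_eq = 2 × 12700 = 25400 N/m.
ω_n = √(k_eq/m) = √(25400/82.2) = 17.58 rad/s.
Critical damping c_c = 2√(k_eq·m) = 2√(25400 × 82.2) = 2890 N·s/m, so ζ = c/c_c = 1470/2890 = 0.5087.
ω_d = ω_n√(1 − ζ²) = 17.58 × √(1 − 0.259) = 15.13 rad/s.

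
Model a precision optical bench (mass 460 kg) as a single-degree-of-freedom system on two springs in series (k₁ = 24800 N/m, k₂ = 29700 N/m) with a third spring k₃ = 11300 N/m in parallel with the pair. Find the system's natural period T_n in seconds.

Series pair: k_s = k₁k₂/(k₁+k₂) = (24800)(29700)/(24800 + 29700) = 13510 N/m. In parallel with k₃: k_eq = 13510 + 11300 = 24810 N/m.
ω_n = √(k_eq/m) = √(24810/460) = √53.95 = 7.345 rad/s.
T_n = 2π/ω_n = 6.283/7.345 = 0.8555 s.

0.855 s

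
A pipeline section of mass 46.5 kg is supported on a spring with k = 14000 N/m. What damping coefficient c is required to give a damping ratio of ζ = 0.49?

c_c = 2√(k·m) = 2√(14000 × 46.5) = 1614 N·s/m.
c = ζ·c_c = 0.49 × 1614 = 790.7 N·s/m.

791 N·s/m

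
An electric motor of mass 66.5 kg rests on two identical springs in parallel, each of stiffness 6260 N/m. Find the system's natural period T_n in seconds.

0.458 s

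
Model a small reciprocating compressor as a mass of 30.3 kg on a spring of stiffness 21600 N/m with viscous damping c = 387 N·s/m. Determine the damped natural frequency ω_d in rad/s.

ω_n = √(k/m) = √(21600/30.3) = 26.70 rad/s.
Critical damping c_c = 2√(k·m) = 2√(21600 × 30.3) = 1618 N·s/m, so ζ = c/c_c = 387/1618 = 0.2392.
ω_d = ω_n√(1 − ζ²) = 26.70 × √(1 − 0.0572) = 25.92 rad/s.

25.9 rad/s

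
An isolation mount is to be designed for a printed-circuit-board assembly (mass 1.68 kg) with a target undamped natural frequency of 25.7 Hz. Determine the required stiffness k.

43800 N/m

ω_n = 2πf_n = 2π × 25.7 = 161.5 rad/s.
k = m·ω_n² = 1.68 × 161.5² = 1.68 × 26080 = 43810 N/m.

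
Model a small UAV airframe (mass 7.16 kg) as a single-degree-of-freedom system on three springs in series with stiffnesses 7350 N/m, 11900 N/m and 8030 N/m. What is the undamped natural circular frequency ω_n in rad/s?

20.1 rad/s

Series springs: 1/k_eq = 1/7350 + 1/11900 + 1/8030 = 0.0003446, so k_eq = 2902 N/m.
ω_n = √(k_eq/m) = √(2902/7.16) = √405.3 = 20.13 rad/s.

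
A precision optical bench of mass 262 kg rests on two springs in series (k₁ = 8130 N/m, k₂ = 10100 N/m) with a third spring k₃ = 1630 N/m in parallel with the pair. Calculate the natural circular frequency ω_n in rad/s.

Series pair: k_s = k₁k₂/(k₁+k₂) = (8130)(10100)/(8130 + 10100) = 4504 N/m. In parallel with k₃: k_eq = 4504 + 1630 = 6134 N/m.
ω_n = √(k_eq/m) = √(6134/262) = √23.41 = 4.839 rad/s.

4.84 rad/s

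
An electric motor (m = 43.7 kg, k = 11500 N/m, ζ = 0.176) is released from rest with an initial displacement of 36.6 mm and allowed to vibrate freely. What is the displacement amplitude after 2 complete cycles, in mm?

3.87 mm

Logarithmic decrement δ = 2πζ/√(1 − ζ²) = 2π × 0.1760/√(1 − 0.0310) = 1.123.
After n cycles, x_n/x₀ = e^(−nδ), so x_2 = 36.6 × e^(−2 × 1.123) = 36.6 × 0.1057 = 3.870 mm.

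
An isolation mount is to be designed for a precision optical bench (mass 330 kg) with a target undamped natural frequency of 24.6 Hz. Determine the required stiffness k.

7880000 N/m

ω_n = 2πf_n = 2π × 24.6 = 154.6 rad/s.
k = m·ω_n² = 330 × 154.6² = 330 × 23890 = 7884000 N/m.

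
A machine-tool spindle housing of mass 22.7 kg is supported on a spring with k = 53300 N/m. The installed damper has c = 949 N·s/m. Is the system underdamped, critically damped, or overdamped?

c_c = 2√(k·m) = 2200 N·s/m; ζ = c/c_c = 949/2200 = 0.431.
Since ζ < 1 the system is underdamped.

underdamped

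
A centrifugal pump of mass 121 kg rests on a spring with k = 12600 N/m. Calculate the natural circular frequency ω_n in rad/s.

ω_n = √(k/m) = √(12600/121) = √104.1 = 10.20 rad/s.

10.2 rad/s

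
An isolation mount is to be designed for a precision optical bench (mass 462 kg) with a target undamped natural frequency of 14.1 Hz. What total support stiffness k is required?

ω_n = 2πf_n = 2π × 14.1 = 88.59 rad/s.
k = m·ω_n² = 462 × 88.59² = 462 × 7849 = 3626000 N/m.

3630000 N/m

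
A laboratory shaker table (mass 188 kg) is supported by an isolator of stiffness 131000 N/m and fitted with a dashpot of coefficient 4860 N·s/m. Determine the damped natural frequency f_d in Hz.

3.66 Hz

ω_n = √(k/m) = √(131000/188) = 26.40 rad/s.
Critical damping c_c = 2√(k·m) = 2√(131000 × 188) = 9925 N·s/m, so ζ = c/c_c = 4860/9925 = 0.4897.
ω_d = ω_n√(1 − ζ²) = 26.40 × √(1 − 0.240) = 23.02 rad/s.
f_d = ω_d/(2π) = 3.663 Hz.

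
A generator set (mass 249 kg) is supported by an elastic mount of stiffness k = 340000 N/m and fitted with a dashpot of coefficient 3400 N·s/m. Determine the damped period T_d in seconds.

0.173 s

ω_n = √(k/m) = √(340000/249) = 36.95 rad/s.
Critical damping c_c = 2√(k·m) = 2√(340000 × 249) = 18400 N·s/m, so ζ = c/c_c = 3400/18400 = 0.1848.
ω_d = ω_n√(1 − ζ²) = 36.95 × √(1 − 0.0341) = 36.32 rad/s.
T_d = 2π/ω_d = 0.1730 s.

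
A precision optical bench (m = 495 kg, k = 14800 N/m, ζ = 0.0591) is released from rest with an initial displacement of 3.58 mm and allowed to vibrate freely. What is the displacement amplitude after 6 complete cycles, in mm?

0.384 mm

Logarithmic decrement δ = 2πζ/√(1 − ζ²) = 2π × 0.05910/√(1 − 0.00349) = 0.3720.
After n cycles, x_n/x₀ = e^(−nδ), so x_6 = 3.58 × e^(−6 × 0.3720) = 3.58 × 0.1073 = 0.3842 mm.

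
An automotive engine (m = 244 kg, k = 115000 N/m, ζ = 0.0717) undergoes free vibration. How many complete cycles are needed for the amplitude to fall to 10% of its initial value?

6 cycles

Logarithmic decrement δ = 2πζ/√(1 − ζ²) = 2π × 0.07170/√(1 − 0.00514) = 0.4517.
x_n/x₀ = e^(−nδ) ≤ 0.1; take ln: n ≥ ln(1/0.1)/δ = 2.303/0.4517 = 5.098.
So 6 complete cycles are required.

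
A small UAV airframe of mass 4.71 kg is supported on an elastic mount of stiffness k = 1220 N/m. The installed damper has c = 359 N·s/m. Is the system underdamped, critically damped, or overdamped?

overdamped

c_c = 2√(k·m) = 151.6 N·s/m; ζ = c/c_c = 359/151.6 = 2.37.
Since ζ > 1 the system is overdamped.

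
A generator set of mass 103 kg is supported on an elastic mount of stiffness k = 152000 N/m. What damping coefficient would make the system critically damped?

c_c = 2√(k·m) = 2√(152000 × 103) = 2 × 3957 = 7914 N·s/m.

7910 N·s/m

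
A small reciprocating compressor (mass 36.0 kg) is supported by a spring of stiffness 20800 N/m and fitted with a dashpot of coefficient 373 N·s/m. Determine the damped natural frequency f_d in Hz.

3.74 Hz

ω_n = √(k/m) = √(20800/36.0) = 24.04 rad/s.
Critical damping c_c = 2√(k·m) = 2√(20800 × 36.0) = 1731 N·s/m, so ζ = c/c_c = 373/1731 = 0.2155.
ω_d = ω_n√(1 − ζ²) = 24.04 × √(1 − 0.0465) = 23.47 rad/s.
f_d = ω_d/(2π) = 3.736 Hz.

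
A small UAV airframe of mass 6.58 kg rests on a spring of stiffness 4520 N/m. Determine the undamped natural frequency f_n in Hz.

ω_n = √(k/m) = √(4520/6.58) = √686.9 = 26.21 rad/s.
f_n = ω_n/(2π) = 26.21/6.283 = 4.171 Hz.

4.17 Hz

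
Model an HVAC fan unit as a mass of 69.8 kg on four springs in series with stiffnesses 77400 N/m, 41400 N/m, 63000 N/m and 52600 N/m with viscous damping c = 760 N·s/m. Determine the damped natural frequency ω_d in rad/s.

Series springs: 1/k_eq = 1/77400 + 1/41400 + 1/63000 + 1/52600 = 7.196×10^-5, so k_eq = 13900 N/m.
ω_n = √(k_eq/m) = √(13900/69.8) = 14.11 rad/s.
Critical damping c_c = 2√(k_eq·m) = 2√(13900 × 69.8) = 1970 N·s/m, so ζ = c/c_c = 760/1970 = 0.3858.
ω_d = ω_n√(1 − ζ²) = 14.11 × √(1 − 0.149) = 13.02 rad/s.

13.0 rad/s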